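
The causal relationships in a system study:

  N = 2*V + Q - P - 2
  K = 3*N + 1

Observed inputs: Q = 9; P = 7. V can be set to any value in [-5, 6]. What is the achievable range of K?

Substituting into the N equation gives N = 2*V.
Substituting into the K equation gives K = 6*V + 1.
Linear in V, so extremes are at the endpoints: V = -5 gives K = -29; V = 6 gives K = 37.

-29 to 37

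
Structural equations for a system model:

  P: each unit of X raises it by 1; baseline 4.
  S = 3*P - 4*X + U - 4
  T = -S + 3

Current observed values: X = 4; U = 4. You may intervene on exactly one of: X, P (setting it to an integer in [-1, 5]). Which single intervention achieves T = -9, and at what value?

set X = 0

Intervening on X: with other inputs at their observed values, T = X - 9. Solving for -9 gives X = 0, within [-1, 5].
Intervening on P: T = -3*P + 19. Reaching -9 requires P = 28/3, not an integer.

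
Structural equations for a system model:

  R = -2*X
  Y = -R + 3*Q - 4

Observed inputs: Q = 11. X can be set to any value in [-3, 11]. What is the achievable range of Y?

23 to 51

Substituting into the Y equation gives Y = 2*X + 29.
Linear in X, so extremes are at the endpoints: X = -3 gives Y = 23; X = 11 gives Y = 51.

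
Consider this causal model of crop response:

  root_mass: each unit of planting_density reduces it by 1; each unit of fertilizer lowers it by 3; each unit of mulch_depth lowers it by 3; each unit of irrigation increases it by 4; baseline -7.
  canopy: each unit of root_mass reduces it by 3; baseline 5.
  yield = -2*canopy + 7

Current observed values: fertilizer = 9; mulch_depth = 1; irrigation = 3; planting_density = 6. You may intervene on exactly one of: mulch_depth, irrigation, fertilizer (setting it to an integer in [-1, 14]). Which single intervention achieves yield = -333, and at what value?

Intervening on mulch_depth: with other inputs at their observed values, yield = -18*mulch_depth - 171. Solving for -333 gives mulch_depth = 9, within [-1, 14].
Intervening on irrigation: yield = 24*irrigation - 261. Reaching -333 requires irrigation = -3, outside [-1, 14].
Intervening on fertilizer: yield = -18*fertilizer - 27. Reaching -333 requires fertilizer = 17, outside [-1, 14].

set mulch_depth = 9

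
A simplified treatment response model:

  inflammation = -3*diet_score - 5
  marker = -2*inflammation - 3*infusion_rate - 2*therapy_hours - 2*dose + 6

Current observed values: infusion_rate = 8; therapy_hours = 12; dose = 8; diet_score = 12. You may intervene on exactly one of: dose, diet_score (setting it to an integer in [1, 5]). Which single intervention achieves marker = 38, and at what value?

Intervening on dose: with other inputs at their observed values, marker = -2*dose + 40. Solving for 38 gives dose = 1, within [1, 5].
Intervening on diet_score: marker = 6*diet_score - 48. Reaching 38 requires diet_score = 43/3, not an integer.

set dose = 1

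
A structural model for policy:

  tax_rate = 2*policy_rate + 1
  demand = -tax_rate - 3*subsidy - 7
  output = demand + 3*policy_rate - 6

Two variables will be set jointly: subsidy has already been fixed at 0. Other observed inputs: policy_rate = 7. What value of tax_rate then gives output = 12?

With subsidy held at 0:
Intervening on tax_rate fixes its value directly, overriding its dependence on policy_rate.
Substituting into the demand equation gives demand = -tax_rate - 7.
Substituting into the output equation gives output = -tax_rate + 8.
Solve -tax_rate + 8 = 12: tax_rate = (12 - 8) / -1 = -4.

tax_rate = -4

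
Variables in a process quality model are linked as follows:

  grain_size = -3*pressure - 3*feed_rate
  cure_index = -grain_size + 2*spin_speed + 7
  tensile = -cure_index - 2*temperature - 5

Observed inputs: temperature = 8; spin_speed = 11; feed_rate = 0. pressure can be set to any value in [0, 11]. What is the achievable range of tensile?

-83 to -50

Substituting into the grain_size equation gives grain_size = -3*pressure.
Substituting into the cure_index equation gives cure_index = 3*pressure + 29.
Substituting into the tensile equation gives tensile = -3*pressure - 50.
Linear in pressure, so extremes are at the endpoints: pressure = 0 gives tensile = -50; pressure = 11 gives tensile = -83.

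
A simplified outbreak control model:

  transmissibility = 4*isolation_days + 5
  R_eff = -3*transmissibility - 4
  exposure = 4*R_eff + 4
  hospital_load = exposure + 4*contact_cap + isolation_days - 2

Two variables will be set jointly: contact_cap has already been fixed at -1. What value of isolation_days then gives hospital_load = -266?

isolation_days = 4

With contact_cap held at -1:
Substituting into the R_eff equation gives R_eff = -12*isolation_days - 19.
This gives exposure = -48*isolation_days - 72.
hospital_load becomes -47*isolation_days - 78.
Solve -47*isolation_days - 78 = -266: isolation_days = (-266 + 78) / -47 = 4.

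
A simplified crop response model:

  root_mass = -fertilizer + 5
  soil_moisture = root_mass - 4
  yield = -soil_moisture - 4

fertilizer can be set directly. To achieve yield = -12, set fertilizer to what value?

Substituting into the soil_moisture equation gives soil_moisture = -fertilizer + 1.
This gives yield = fertilizer - 5.
Solve fertilizer - 5 = -12: fertilizer = (-12 + 5) / 1 = -7.

fertilizer = -7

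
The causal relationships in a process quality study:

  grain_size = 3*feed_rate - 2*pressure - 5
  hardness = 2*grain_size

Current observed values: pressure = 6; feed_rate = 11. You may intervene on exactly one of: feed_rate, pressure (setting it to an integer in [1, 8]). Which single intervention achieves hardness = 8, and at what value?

set feed_rate = 7

Intervening on feed_rate: with other inputs at their observed values, hardness = 6*feed_rate - 34. Solving for 8 gives feed_rate = 7, within [1, 8].
Intervening on pressure: hardness = -4*pressure + 56. Reaching 8 requires pressure = 12, outside [1, 8].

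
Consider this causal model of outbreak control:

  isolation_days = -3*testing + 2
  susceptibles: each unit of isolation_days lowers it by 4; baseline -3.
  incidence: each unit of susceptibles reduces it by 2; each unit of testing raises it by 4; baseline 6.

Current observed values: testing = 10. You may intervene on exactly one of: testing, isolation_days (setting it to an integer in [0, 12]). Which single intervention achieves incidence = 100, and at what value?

set isolation_days = 6

Intervening on testing: incidence = -20*testing + 28. Reaching 100 requires testing = -18/5, not an integer.
Intervening on isolation_days: with other inputs at their observed values, incidence = 8*isolation_days + 52. Solving for 100 gives isolation_days = 6, within [0, 12].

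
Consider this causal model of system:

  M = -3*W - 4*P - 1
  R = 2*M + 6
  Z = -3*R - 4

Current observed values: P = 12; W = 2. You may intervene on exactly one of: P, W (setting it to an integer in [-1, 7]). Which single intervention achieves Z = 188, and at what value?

Intervening on P: with other inputs at their observed values, Z = 24*P + 20. Solving for 188 gives P = 7, within [-1, 7].
Intervening on W: Z = 18*W + 272. Reaching 188 requires W = -14/3, not an integer.

set P = 7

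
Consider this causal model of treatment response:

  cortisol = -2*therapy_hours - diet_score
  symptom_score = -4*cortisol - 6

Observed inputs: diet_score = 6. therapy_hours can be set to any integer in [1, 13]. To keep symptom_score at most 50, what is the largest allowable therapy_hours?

Substituting into the cortisol equation gives cortisol = -2*therapy_hours - 6.
Substituting into the symptom_score equation gives symptom_score = 8*therapy_hours + 18.
Require 8*therapy_hours + 18 ≤ 50, so therapy_hours ≤ 4.
The largest integer in [1, 13] satisfying this is 4.

therapy_hours = 4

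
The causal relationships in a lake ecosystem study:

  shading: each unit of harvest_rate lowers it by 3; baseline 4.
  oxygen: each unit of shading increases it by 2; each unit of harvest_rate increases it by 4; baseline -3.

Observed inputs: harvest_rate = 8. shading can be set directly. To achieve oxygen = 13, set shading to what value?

shading = -8

Intervening on shading fixes its value directly, overriding its dependence on harvest_rate.
Substituting into the oxygen equation gives oxygen = 2*shading + 29.
Solve 2*shading + 29 = 13: shading = (13 - 29) / 2 = -8.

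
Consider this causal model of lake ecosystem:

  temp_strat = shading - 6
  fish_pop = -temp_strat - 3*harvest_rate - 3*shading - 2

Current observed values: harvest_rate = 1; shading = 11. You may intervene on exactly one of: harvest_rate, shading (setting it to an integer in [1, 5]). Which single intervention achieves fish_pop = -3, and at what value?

Intervening on harvest_rate: fish_pop = -3*harvest_rate - 40. Reaching -3 requires harvest_rate = -37/3, not an integer.
Intervening on shading: with other inputs at their observed values, fish_pop = -4*shading + 1. Solving for -3 gives shading = 1, within [1, 5].

set shading = 1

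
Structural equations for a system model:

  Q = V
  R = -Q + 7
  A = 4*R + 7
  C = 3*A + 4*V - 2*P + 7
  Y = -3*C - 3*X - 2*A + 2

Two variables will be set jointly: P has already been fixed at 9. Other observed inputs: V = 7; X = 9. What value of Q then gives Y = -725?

Q = -6

With P held at 9:
Intervening on Q fixes its value directly, overriding its dependence on V.
Substituting into the A equation gives A = -4*Q + 35.
Substituting into the C equation gives C = -12*Q + 122.
Substituting into the Y equation gives Y = 44*Q - 461.
Solve 44*Q - 461 = -725: Q = (-725 + 461) / 44 = -6.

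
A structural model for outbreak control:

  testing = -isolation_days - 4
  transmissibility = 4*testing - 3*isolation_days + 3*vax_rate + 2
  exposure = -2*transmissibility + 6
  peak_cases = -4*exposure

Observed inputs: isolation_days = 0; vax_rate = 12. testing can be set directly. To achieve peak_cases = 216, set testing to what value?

testing = -2

Intervening on testing fixes its value directly, overriding its dependence on isolation_days.
Substituting into the transmissibility equation gives transmissibility = 4*testing + 38.
Substituting into the exposure equation gives exposure = -8*testing - 70.
Substituting into the peak_cases equation gives peak_cases = 32*testing + 280.
Solve 32*testing + 280 = 216: testing = (216 - 280) / 32 = -2.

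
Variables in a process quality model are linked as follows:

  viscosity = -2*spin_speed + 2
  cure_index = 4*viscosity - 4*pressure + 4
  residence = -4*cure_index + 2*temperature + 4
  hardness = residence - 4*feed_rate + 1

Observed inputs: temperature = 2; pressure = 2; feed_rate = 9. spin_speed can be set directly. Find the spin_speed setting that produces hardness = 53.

Substituting into the cure_index equation gives cure_index = -8*spin_speed + 4.
So residence = 32*spin_speed - 8.
Substituting into the hardness equation gives hardness = 32*spin_speed - 43.
Solve 32*spin_speed - 43 = 53: spin_speed = (53 + 43) / 32 = 3.

spin_speed = 3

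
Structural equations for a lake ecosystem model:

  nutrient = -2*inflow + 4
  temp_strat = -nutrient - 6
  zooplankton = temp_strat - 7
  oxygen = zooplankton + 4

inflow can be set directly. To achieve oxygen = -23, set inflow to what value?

inflow = -5

Substituting into the temp_strat equation gives temp_strat = 2*inflow - 10.
This gives zooplankton = 2*inflow - 17.
oxygen becomes 2*inflow - 13.
Solve 2*inflow - 13 = -23: inflow = (-23 + 13) / 2 = -5.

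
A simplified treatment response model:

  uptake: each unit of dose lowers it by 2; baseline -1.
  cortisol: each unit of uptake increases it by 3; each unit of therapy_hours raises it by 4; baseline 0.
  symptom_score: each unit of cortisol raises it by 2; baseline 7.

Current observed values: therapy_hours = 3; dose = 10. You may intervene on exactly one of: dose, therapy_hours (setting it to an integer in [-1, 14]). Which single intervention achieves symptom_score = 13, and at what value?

set dose = 1

Intervening on dose: with other inputs at their observed values, symptom_score = -12*dose + 25. Solving for 13 gives dose = 1, within [-1, 14].
Intervening on therapy_hours: symptom_score = 8*therapy_hours - 119. Reaching 13 requires therapy_hours = 33/2, not an integer.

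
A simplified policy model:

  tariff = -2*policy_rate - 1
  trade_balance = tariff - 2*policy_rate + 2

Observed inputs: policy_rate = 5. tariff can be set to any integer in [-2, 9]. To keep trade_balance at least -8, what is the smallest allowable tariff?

Intervening on tariff fixes its value directly, overriding its dependence on policy_rate.
Substituting into the trade_balance equation gives trade_balance = tariff - 8.
Require tariff - 8 ≥ -8, so tariff ≥ 0.
The smallest integer in [-2, 9] satisfying this is 0.

tariff = 0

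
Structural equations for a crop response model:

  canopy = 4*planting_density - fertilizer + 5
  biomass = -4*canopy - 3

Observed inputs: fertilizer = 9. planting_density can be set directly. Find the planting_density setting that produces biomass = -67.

planting_density = 5

Substituting into the canopy equation gives canopy = 4*planting_density - 4.
Substituting into the biomass equation gives biomass = -16*planting_density + 13.
Solve -16*planting_density + 13 = -67: planting_density = (-67 - 13) / -16 = 5.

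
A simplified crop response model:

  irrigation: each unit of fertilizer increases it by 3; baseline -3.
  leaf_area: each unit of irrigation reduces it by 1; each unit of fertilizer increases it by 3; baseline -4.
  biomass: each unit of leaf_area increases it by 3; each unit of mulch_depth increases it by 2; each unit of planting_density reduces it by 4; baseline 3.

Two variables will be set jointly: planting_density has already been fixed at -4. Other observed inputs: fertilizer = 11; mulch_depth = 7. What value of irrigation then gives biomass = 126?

With planting_density held at -4:
Intervening on irrigation fixes its value directly, overriding its dependence on fertilizer.
Substituting into the leaf_area equation gives leaf_area = -irrigation + 29.
biomass becomes -3*irrigation + 120.
Solve -3*irrigation + 120 = 126: irrigation = (126 - 120) / -3 = -2.

irrigation = -2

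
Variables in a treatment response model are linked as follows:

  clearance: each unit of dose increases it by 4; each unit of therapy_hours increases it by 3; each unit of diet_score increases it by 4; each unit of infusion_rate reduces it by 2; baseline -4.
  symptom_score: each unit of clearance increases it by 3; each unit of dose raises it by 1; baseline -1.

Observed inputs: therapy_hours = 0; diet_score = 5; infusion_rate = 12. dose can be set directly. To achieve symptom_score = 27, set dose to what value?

dose = 4

Substituting into the clearance equation gives clearance = 4*dose - 8.
Substituting into the symptom_score equation gives symptom_score = 13*dose - 25.
Solve 13*dose - 25 = 27: dose = (27 + 25) / 13 = 4.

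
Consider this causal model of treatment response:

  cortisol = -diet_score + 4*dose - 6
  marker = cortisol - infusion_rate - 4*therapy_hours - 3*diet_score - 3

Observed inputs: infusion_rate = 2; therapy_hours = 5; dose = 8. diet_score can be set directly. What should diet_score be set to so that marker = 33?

diet_score = -8

Substituting into the cortisol equation gives cortisol = -diet_score + 26.
Substituting into the marker equation gives marker = -4*diet_score + 1.
Solve -4*diet_score + 1 = 33: diet_score = (33 - 1) / -4 = -8.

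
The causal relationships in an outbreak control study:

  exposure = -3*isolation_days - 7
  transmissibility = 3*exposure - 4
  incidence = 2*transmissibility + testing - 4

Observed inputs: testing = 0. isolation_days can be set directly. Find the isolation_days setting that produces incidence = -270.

isolation_days = 12

Substituting into the transmissibility equation gives transmissibility = -9*isolation_days - 25.
So incidence = -18*isolation_days - 54.
Solve -18*isolation_days - 54 = -270: isolation_days = (-270 + 54) / -18 = 12.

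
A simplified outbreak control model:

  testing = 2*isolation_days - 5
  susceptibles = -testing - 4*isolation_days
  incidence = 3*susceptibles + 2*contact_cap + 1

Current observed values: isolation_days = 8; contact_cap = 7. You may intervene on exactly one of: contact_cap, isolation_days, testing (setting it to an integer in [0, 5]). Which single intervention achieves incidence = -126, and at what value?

Intervening on contact_cap: with other inputs at their observed values, incidence = 2*contact_cap - 128. Solving for -126 gives contact_cap = 1, within [0, 5].
Intervening on isolation_days: incidence = -18*isolation_days + 30. Reaching -126 requires isolation_days = 26/3, not an integer.
Intervening on testing: incidence = -3*testing - 81. Reaching -126 requires testing = 15, outside [0, 5].

set contact_cap = 1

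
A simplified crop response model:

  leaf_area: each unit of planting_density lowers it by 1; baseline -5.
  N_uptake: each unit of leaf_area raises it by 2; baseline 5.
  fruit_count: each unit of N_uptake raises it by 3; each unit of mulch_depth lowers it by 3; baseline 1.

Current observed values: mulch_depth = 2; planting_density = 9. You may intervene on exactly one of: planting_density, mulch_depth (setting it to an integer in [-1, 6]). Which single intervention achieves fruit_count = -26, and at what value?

set planting_density = 1

Intervening on planting_density: with other inputs at their observed values, fruit_count = -6*planting_density - 20. Solving for -26 gives planting_density = 1, within [-1, 6].
Intervening on mulch_depth: fruit_count = -3*mulch_depth - 68. Reaching -26 requires mulch_depth = -14, outside [-1, 6].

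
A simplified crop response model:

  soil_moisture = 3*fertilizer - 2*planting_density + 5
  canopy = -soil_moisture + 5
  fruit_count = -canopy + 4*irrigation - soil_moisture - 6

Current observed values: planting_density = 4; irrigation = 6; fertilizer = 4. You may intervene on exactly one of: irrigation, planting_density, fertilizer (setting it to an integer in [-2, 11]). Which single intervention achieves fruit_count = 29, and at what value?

Intervening on irrigation: with other inputs at their observed values, fruit_count = 4*irrigation - 11. Solving for 29 gives irrigation = 10, within [-2, 11].
Intervening on planting_density: the paths from planting_density to fruit_count cancel (net effect zero), leaving fruit_count = 13; 29 is unreachable this way.
Intervening on fertilizer: the paths from fertilizer to fruit_count cancel (net effect zero), leaving fruit_count = 13; 29 is unreachable this way.

set irrigation = 10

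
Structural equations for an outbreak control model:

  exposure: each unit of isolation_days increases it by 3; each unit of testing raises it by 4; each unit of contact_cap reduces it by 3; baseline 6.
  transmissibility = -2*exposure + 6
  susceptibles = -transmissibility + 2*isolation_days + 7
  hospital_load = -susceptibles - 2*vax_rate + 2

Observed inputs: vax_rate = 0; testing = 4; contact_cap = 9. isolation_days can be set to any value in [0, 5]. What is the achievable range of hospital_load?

Substituting into the exposure equation gives exposure = 3*isolation_days - 5.
This gives transmissibility = -6*isolation_days + 16.
Substituting into the susceptibles equation gives susceptibles = 8*isolation_days - 9.
hospital_load becomes -8*isolation_days + 11.
Linear in isolation_days, so extremes are at the endpoints: isolation_days = 0 gives hospital_load = 11; isolation_days = 5 gives hospital_load = -29.

-29 to 11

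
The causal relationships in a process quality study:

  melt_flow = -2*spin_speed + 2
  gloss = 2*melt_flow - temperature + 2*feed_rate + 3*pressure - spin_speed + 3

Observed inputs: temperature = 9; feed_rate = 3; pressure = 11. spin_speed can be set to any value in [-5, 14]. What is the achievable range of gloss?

-33 to 62

Substituting into the gloss equation gives gloss = -5*spin_speed + 37.
Linear in spin_speed, so extremes are at the endpoints: spin_speed = -5 gives gloss = 62; spin_speed = 14 gives gloss = -33.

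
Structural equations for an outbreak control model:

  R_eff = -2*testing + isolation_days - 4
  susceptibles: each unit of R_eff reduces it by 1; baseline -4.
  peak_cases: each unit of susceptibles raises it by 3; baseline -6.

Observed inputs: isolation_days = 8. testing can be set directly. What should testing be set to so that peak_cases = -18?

Substituting into the R_eff equation gives R_eff = -2*testing + 4.
Substituting into the susceptibles equation gives susceptibles = 2*testing - 8.
peak_cases becomes 6*testing - 30.
Solve 6*testing - 30 = -18: testing = (-18 + 30) / 6 = 2.

testing = 2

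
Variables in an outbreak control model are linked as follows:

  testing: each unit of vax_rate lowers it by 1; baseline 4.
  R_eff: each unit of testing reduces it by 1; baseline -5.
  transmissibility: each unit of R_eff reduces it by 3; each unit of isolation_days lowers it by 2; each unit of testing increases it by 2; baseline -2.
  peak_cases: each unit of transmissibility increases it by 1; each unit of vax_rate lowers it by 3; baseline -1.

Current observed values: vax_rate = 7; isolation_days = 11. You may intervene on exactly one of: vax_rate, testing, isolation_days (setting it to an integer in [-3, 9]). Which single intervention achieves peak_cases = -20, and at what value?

Intervening on vax_rate: peak_cases = -8*vax_rate + 10. Reaching -20 requires vax_rate = 15/4, not an integer.
Intervening on testing: peak_cases = 5*testing - 31. Reaching -20 requires testing = 11/5, not an integer.
Intervening on isolation_days: with other inputs at their observed values, peak_cases = -2*isolation_days - 24. Solving for -20 gives isolation_days = -2, within [-3, 9].

set isolation_days = -2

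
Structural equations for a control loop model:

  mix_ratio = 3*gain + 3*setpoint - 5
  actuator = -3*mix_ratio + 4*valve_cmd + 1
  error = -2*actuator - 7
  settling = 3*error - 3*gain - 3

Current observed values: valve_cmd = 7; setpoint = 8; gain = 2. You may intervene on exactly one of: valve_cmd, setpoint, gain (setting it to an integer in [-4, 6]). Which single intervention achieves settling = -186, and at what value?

Intervening on valve_cmd: settling = -24*valve_cmd + 414. Reaching -186 requires valve_cmd = 25, outside [-4, 6].
Intervening on setpoint: with other inputs at their observed values, settling = 54*setpoint - 186. Solving for -186 gives setpoint = 0, within [-4, 6].
Intervening on gain: settling = 51*gain + 144. Reaching -186 requires gain = -110/17, not an integer.

set setpoint = 0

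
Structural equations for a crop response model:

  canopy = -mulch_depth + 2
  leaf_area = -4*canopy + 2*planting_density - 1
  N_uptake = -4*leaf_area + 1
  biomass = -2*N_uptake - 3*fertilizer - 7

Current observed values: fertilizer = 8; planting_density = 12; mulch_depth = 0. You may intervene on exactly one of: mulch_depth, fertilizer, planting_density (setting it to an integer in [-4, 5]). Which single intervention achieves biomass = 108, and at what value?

set fertilizer = 1

Intervening on mulch_depth: biomass = 32*mulch_depth + 87. Reaching 108 requires mulch_depth = 21/32, not an integer.
Intervening on fertilizer: with other inputs at their observed values, biomass = -3*fertilizer + 111. Solving for 108 gives fertilizer = 1, within [-4, 5].
Intervening on planting_density: biomass = 16*planting_density - 105. Reaching 108 requires planting_density = 213/16, not an integer.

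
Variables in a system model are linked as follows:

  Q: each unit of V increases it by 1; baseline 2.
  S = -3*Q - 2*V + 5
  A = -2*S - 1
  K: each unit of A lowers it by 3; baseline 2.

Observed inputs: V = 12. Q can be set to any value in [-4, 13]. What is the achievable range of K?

-343 to -37

Intervening on Q fixes its value directly, overriding its dependence on V.
Substituting into the S equation gives S = -3*Q - 19.
So A = 6*Q + 37.
Substituting into the K equation gives K = -18*Q - 109.
Linear in Q, so extremes are at the endpoints: Q = -4 gives K = -37; Q = 13 gives K = -343.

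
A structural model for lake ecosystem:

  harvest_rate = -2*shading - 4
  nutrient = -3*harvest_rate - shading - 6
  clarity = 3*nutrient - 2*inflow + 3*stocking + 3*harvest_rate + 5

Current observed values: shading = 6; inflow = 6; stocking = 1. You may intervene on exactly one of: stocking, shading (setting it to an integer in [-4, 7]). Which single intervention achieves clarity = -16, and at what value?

set shading = -2

Intervening on stocking: clarity = 3*stocking + 53. Reaching -16 requires stocking = -23, outside [-4, 7].
Intervening on shading: with other inputs at their observed values, clarity = 9*shading + 2. Solving for -16 gives shading = -2, within [-4, 7].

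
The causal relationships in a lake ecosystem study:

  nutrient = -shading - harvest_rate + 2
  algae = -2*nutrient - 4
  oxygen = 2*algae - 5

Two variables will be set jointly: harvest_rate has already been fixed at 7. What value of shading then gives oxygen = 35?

shading = 7

With harvest_rate held at 7:
Substituting into the nutrient equation gives nutrient = -shading - 5.
algae becomes 2*shading + 6.
oxygen becomes 4*shading + 7.
Solve 4*shading + 7 = 35: shading = (35 - 7) / 4 = 7.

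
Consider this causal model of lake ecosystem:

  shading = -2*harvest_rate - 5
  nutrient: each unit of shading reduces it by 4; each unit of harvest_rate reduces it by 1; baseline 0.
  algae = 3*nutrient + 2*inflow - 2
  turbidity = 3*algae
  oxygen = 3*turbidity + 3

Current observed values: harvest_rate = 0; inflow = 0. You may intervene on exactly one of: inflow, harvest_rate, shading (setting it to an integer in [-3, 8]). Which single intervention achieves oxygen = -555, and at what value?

set shading = 5

Intervening on inflow: oxygen = 18*inflow + 525. Reaching -555 requires inflow = -60, outside [-3, 8].
Intervening on harvest_rate: oxygen = 189*harvest_rate + 525. Reaching -555 requires harvest_rate = -40/7, not an integer.
Intervening on shading: with other inputs at their observed values, oxygen = -108*shading - 15. Solving for -555 gives shading = 5, within [-3, 8].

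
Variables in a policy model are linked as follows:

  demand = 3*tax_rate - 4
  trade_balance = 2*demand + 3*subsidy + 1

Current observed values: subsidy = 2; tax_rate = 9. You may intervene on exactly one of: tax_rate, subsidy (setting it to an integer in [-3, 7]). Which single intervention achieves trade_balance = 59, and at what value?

Intervening on tax_rate: trade_balance = 6*tax_rate - 1. Reaching 59 requires tax_rate = 10, outside [-3, 7].
Intervening on subsidy: with other inputs at their observed values, trade_balance = 3*subsidy + 47. Solving for 59 gives subsidy = 4, within [-3, 7].

set subsidy = 4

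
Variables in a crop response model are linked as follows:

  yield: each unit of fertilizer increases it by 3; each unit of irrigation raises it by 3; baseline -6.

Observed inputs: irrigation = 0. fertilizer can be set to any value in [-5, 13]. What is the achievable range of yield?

-21 to 33

Substituting into the yield equation gives yield = 3*fertilizer - 6.
Linear in fertilizer, so extremes are at the endpoints: fertilizer = -5 gives yield = -21; fertilizer = 13 gives yield = 33.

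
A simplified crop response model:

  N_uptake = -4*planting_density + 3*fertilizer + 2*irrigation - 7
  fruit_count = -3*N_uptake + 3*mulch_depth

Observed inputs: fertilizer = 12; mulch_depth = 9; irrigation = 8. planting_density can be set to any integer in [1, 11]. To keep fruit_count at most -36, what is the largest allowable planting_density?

planting_density = 6

Substituting into the N_uptake equation gives N_uptake = -4*planting_density + 45.
Substituting into the fruit_count equation gives fruit_count = 12*planting_density - 108.
Require 12*planting_density - 108 ≤ -36, so planting_density ≤ 6.
The largest integer in [1, 11] satisfying this is 6.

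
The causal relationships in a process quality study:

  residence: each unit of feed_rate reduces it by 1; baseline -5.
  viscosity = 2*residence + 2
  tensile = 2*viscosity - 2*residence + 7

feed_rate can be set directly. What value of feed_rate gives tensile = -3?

feed_rate = 2

Substituting into the viscosity equation gives viscosity = -2*feed_rate - 8.
This gives tensile = -2*feed_rate + 1.
Solve -2*feed_rate + 1 = -3: feed_rate = (-3 - 1) / -2 = 2.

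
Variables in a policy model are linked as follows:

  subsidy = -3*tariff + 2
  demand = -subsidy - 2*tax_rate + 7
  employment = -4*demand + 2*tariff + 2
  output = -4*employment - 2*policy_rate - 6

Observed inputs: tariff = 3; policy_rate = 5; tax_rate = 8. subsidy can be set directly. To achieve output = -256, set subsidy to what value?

subsidy = 4

Intervening on subsidy fixes its value directly, overriding its dependence on tariff.
Substituting into the demand equation gives demand = -subsidy - 9.
Substituting into the employment equation gives employment = 4*subsidy + 44.
Substituting into the output equation gives output = -16*subsidy - 192.
Solve -16*subsidy - 192 = -256: subsidy = (-256 + 192) / -16 = 4.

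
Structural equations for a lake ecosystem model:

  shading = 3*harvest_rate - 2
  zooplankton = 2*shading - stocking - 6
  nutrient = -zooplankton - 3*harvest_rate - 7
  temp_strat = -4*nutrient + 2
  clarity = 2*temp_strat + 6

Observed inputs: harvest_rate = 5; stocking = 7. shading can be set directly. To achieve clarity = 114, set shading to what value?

Intervening on shading fixes its value directly, overriding its dependence on harvest_rate.
Substituting into the zooplankton equation gives zooplankton = 2*shading - 13.
Substituting into the nutrient equation gives nutrient = -2*shading - 9.
So temp_strat = 8*shading + 38.
Substituting into the clarity equation gives clarity = 16*shading + 82.
Solve 16*shading + 82 = 114: shading = (114 - 82) / 16 = 2.

shading = 2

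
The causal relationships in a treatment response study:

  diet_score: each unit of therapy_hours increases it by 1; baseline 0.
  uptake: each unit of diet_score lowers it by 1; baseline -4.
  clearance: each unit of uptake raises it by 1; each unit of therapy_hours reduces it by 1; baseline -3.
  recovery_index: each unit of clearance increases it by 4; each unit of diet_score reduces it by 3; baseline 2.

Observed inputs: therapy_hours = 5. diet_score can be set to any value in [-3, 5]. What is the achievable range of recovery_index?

Intervening on diet_score fixes its value directly, overriding its dependence on therapy_hours.
Substituting into the clearance equation gives clearance = -diet_score - 12.
So recovery_index = -7*diet_score - 46.
Linear in diet_score, so extremes are at the endpoints: diet_score = -3 gives recovery_index = -25; diet_score = 5 gives recovery_index = -81.

-81 to -25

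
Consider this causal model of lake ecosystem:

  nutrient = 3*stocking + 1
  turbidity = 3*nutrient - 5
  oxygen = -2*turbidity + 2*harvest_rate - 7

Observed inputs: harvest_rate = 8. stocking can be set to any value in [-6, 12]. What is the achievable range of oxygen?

-203 to 121

Substituting into the turbidity equation gives turbidity = 9*stocking - 2.
Substituting into the oxygen equation gives oxygen = -18*stocking + 13.
Linear in stocking, so extremes are at the endpoints: stocking = -6 gives oxygen = 121; stocking = 12 gives oxygen = -203.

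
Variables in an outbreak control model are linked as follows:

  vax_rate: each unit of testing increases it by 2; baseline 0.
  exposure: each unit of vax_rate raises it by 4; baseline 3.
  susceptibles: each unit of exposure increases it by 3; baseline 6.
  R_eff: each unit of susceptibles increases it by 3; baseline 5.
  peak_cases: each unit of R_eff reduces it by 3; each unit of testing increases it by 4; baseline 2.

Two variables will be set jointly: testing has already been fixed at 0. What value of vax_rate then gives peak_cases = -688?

vax_rate = 5

With testing held at 0:
Intervening on vax_rate fixes its value directly, overriding its dependence on testing.
Substituting into the susceptibles equation gives susceptibles = 12*vax_rate + 15.
Substituting into the R_eff equation gives R_eff = 36*vax_rate + 50.
Substituting into the peak_cases equation gives peak_cases = -108*vax_rate - 148.
Solve -108*vax_rate - 148 = -688: vax_rate = (-688 + 148) / -108 = 5.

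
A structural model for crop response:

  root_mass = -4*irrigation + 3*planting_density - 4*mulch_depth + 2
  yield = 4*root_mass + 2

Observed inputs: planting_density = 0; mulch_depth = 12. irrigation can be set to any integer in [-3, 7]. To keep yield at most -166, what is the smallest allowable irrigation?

Substituting into the root_mass equation gives root_mass = -4*irrigation - 46.
Substituting into the yield equation gives yield = -16*irrigation - 182.
Require -16*irrigation - 182 ≤ -166, so irrigation ≥ -1.
The smallest integer in [-3, 7] satisfying this is -1.

irrigation = -1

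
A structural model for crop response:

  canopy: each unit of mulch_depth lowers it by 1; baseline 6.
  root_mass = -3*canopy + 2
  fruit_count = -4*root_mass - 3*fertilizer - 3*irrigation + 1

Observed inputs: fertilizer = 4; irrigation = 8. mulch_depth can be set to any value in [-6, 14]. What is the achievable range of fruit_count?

-139 to 101

Substituting into the root_mass equation gives root_mass = 3*mulch_depth - 16.
fruit_count becomes -12*mulch_depth + 29.
Linear in mulch_depth, so extremes are at the endpoints: mulch_depth = -6 gives fruit_count = 101; mulch_depth = 14 gives fruit_count = -139.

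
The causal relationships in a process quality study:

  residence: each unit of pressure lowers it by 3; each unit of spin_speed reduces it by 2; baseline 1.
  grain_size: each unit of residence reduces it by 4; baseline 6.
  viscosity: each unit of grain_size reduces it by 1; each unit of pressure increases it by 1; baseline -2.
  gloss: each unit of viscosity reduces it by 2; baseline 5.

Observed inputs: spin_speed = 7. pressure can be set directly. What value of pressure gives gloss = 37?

pressure = -4

Substituting into the residence equation gives residence = -3*pressure - 13.
Substituting into the grain_size equation gives grain_size = 12*pressure + 58.
This gives viscosity = -11*pressure - 60.
This gives gloss = 22*pressure + 125.
Solve 22*pressure + 125 = 37: pressure = (37 - 125) / 22 = -4.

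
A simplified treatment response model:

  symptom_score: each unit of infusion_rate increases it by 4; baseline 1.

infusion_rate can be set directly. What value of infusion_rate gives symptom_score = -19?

infusion_rate = -5

Solve 4*infusion_rate + 1 = -19: infusion_rate = (-19 - 1) / 4 = -5.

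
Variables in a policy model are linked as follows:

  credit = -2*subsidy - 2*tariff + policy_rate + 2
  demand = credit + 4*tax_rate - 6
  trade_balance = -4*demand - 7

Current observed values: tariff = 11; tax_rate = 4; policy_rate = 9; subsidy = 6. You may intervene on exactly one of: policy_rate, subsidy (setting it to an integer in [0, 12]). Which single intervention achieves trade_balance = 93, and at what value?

Intervening on policy_rate: trade_balance = -4*policy_rate + 81. Reaching 93 requires policy_rate = -3, outside [0, 12].
Intervening on subsidy: with other inputs at their observed values, trade_balance = 8*subsidy - 3. Solving for 93 gives subsidy = 12, within [0, 12].

set subsidy = 12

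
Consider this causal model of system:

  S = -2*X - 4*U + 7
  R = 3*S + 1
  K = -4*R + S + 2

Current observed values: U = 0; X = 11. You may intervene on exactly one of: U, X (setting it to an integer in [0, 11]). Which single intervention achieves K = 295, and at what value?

Intervening on U: with other inputs at their observed values, K = 44*U + 163. Solving for 295 gives U = 3, within [0, 11].
Intervening on X: K = 22*X - 79. Reaching 295 requires X = 17, outside [0, 11].

set U = 3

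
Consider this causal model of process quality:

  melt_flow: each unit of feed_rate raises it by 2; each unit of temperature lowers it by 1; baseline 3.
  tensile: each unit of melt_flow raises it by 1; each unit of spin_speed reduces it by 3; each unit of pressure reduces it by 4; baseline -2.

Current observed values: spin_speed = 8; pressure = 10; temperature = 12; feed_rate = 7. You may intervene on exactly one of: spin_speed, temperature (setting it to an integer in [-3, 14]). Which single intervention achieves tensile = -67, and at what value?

Intervening on spin_speed: with other inputs at their observed values, tensile = -3*spin_speed - 37. Solving for -67 gives spin_speed = 10, within [-3, 14].
Intervening on temperature: tensile = -temperature - 49. Reaching -67 requires temperature = 18, outside [-3, 14].

set spin_speed = 10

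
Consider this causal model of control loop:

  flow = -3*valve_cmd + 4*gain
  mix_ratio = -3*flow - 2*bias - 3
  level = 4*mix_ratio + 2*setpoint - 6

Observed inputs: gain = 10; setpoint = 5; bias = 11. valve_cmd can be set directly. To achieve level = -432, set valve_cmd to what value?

Substituting into the flow equation gives flow = -3*valve_cmd + 40.
Substituting into the mix_ratio equation gives mix_ratio = 9*valve_cmd - 145.
This gives level = 36*valve_cmd - 576.
Solve 36*valve_cmd - 576 = -432: valve_cmd = (-432 + 576) / 36 = 4.

valve_cmd = 4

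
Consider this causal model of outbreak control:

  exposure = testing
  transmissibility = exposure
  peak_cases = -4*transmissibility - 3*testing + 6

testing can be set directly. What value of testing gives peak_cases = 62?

Substituting into the transmissibility equation gives transmissibility = testing.
So peak_cases = -7*testing + 6.
Solve -7*testing + 6 = 62: testing = (62 - 6) / -7 = -8.

testing = -8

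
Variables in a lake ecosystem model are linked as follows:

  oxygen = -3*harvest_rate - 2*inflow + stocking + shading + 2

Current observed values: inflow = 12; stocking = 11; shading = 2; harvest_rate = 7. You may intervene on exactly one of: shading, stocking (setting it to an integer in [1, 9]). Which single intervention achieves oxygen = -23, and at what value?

Intervening on shading: with other inputs at their observed values, oxygen = shading - 32. Solving for -23 gives shading = 9, within [1, 9].
Intervening on stocking: oxygen = stocking - 41. Reaching -23 requires stocking = 18, outside [1, 9].

set shading = 9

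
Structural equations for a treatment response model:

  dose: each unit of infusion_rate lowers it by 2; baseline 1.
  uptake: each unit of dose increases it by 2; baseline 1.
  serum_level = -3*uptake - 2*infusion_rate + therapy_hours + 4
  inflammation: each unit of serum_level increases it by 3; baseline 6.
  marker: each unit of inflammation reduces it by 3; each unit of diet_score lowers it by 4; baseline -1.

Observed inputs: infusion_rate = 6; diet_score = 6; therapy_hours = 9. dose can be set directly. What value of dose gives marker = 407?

Intervening on dose fixes its value directly, overriding its dependence on infusion_rate.
Substituting into the serum_level equation gives serum_level = -6*dose - 2.
This gives inflammation = -18*dose.
marker becomes 54*dose - 25.
Solve 54*dose - 25 = 407: dose = (407 + 25) / 54 = 8.

dose = 8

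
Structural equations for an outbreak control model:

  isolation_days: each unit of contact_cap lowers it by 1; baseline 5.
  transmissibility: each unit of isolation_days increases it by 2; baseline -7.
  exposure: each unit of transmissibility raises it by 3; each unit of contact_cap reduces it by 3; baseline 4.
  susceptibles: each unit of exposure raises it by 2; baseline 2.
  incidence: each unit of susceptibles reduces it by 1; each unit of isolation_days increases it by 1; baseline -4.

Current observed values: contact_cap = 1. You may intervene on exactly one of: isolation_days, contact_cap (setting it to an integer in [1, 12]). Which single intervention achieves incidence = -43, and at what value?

set isolation_days = 7

Intervening on isolation_days: with other inputs at their observed values, incidence = -11*isolation_days + 34. Solving for -43 gives isolation_days = 7, within [1, 12].
Intervening on contact_cap: incidence = 17*contact_cap - 27. Reaching -43 requires contact_cap = -16/17, not an integer.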